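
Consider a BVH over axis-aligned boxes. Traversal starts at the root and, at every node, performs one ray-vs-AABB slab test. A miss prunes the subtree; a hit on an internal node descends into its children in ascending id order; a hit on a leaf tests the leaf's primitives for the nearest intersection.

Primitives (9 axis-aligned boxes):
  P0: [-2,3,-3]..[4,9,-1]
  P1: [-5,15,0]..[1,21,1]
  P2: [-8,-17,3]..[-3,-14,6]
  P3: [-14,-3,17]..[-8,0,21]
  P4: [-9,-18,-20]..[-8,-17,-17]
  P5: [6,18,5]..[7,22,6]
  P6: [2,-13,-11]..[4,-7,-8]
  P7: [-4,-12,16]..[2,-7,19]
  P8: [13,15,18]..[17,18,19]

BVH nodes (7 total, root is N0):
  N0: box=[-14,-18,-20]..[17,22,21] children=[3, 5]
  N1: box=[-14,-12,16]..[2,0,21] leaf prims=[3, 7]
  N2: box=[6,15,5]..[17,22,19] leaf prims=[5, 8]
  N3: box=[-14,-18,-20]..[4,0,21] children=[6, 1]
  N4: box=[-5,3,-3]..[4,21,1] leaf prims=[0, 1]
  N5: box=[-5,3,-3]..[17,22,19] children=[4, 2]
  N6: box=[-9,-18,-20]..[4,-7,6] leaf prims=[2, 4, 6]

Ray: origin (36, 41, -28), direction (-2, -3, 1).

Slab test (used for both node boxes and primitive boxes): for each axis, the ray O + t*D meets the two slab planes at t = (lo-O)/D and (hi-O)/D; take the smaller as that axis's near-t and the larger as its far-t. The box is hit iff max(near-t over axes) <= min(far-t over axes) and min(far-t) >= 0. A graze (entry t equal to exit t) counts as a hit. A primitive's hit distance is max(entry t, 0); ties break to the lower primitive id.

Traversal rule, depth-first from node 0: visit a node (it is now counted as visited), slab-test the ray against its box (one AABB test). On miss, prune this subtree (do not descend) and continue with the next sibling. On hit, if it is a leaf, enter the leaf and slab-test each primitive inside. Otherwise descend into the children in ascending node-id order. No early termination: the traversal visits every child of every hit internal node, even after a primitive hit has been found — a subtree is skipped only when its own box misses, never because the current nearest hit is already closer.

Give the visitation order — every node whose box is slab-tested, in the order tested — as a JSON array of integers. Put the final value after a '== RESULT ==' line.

Walk:
N0 x:[19/2,25] y:[19/3,59/3] z:[8,49] -> hit [19/2,59/3], descend [3, 5]
  N3 x:[16,25] y:[41/3,59/3] z:[8,49] -> hit [16,59/3], descend [1, 6]
    N1 x:[17,25] y:[41/3,53/3] z:[44,49] -> miss, prune
    N6 x:[16,45/2] y:[16,59/3] z:[8,34] -> hit [16,59/3] leaf, test {P2(miss), P4(miss), P6@t=17}
  N5 x:[19/2,41/2] y:[19/3,38/3] z:[25,47] -> miss, prune

5 AABB tests over nodes [0, 3, 1, 6, 5]; 1 leaf entered; closest P6.

== RESULT ==
[0, 3, 1, 6, 5]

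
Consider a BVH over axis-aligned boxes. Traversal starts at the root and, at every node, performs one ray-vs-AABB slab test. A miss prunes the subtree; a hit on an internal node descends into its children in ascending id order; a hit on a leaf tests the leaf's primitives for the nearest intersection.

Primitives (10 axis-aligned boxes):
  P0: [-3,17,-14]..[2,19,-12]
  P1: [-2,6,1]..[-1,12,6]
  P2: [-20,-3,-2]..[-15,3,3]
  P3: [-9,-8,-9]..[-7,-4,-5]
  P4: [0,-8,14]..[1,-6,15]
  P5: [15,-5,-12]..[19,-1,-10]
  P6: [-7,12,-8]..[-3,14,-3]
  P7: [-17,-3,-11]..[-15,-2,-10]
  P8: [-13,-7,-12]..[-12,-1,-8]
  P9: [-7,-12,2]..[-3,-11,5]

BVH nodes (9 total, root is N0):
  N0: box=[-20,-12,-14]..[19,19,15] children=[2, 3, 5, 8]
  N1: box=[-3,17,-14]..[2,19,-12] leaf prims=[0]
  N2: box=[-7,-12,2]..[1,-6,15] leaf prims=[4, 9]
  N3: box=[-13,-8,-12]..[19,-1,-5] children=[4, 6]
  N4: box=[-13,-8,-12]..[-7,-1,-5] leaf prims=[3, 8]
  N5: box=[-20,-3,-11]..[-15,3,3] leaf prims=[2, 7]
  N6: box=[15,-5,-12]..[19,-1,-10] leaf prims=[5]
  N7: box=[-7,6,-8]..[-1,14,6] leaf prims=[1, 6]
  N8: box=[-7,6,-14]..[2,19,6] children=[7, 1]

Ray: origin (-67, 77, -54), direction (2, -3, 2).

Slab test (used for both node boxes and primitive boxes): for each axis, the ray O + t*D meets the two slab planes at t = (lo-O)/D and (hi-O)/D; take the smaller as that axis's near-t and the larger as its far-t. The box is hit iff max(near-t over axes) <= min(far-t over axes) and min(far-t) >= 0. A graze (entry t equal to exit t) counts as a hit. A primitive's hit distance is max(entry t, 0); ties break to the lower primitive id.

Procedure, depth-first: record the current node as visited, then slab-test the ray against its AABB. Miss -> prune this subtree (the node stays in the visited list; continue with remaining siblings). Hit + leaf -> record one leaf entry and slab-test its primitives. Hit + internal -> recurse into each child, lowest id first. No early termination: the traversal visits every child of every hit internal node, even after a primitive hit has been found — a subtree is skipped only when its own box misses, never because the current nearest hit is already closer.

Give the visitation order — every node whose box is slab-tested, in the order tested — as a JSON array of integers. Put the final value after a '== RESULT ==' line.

Trace the traversal:
N0 x:[47/2,43] y:[58/3,89/3] z:[20,69/2] -> hit [47/2,89/3], descend [2, 3, 5, 8]
  N2 x:[30,34] y:[83/3,89/3] z:[28,69/2] -> miss, prune
  N3 x:[27,43] y:[26,85/3] z:[21,49/2] -> miss, prune
  N5 x:[47/2,26] y:[74/3,80/3] z:[43/2,57/2] -> hit [74/3,26] leaf, test {P2@t=26, P7(miss)}
  N8 x:[30,69/2] y:[58/3,71/3] z:[20,30] -> miss, prune

order=[0, 2, 3, 5, 8]  |boxes|=5  |leaves|=1  hit=P2

== RESULT ==
[0, 2, 3, 5, 8]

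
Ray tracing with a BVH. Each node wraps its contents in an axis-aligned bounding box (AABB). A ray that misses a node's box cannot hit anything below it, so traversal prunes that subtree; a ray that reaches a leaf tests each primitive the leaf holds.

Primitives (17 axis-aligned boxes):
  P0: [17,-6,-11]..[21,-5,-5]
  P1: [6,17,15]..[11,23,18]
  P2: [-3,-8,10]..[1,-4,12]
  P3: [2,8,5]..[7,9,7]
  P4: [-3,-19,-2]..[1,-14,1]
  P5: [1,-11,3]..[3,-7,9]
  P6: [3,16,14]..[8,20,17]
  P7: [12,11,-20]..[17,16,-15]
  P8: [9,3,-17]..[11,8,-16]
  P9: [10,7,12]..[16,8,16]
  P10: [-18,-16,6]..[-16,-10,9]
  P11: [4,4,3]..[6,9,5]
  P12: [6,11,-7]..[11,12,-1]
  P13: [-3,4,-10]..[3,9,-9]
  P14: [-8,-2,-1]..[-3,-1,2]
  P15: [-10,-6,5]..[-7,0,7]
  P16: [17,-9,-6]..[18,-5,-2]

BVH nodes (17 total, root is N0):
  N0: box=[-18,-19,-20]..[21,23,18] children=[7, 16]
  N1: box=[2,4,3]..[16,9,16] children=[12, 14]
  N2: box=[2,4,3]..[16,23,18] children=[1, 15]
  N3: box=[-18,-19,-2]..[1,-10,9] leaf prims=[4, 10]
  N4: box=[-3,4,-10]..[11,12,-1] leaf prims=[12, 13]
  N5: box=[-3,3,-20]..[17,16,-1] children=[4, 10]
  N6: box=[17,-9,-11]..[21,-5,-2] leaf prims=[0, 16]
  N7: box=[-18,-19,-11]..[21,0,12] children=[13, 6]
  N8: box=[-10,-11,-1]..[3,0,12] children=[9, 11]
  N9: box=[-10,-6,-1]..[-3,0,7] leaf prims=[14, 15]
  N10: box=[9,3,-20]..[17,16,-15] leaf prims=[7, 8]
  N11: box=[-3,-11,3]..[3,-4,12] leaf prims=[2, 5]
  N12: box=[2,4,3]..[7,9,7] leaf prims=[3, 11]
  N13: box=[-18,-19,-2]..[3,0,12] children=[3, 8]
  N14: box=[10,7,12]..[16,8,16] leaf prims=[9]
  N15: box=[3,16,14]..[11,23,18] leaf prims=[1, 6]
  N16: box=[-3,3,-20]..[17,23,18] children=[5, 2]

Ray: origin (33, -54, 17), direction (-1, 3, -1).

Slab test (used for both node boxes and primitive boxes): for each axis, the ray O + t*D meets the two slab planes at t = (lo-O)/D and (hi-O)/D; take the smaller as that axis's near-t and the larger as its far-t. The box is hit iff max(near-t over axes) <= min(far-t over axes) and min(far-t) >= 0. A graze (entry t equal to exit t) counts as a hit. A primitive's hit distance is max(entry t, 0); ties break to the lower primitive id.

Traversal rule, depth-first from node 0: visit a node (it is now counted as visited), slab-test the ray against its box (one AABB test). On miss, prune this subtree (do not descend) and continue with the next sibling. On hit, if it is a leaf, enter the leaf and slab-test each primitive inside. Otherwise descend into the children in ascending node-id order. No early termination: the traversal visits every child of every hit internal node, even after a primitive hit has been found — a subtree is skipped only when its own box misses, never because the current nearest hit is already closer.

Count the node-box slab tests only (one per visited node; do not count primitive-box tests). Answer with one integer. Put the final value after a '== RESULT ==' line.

Trace the traversal:
N0 x:[12,51] y:[35/3,77/3] z:[-1,37] -> hit [12,77/3], descend [7, 16]
  N7 x:[12,51] y:[35/3,18] z:[5,28] -> hit [12,18], descend [6, 13]
    N6 x:[12,16] y:[15,49/3] z:[19,28] -> miss, prune
    N13 x:[30,51] y:[35/3,18] z:[5,19] -> miss, prune
  N16 x:[16,36] y:[19,77/3] z:[-1,37] -> hit [19,77/3], descend [2, 5]
    N2 x:[17,31] y:[58/3,77/3] z:[-1,14] -> miss, prune
    N5 x:[16,36] y:[19,70/3] z:[18,37] -> hit [19,70/3], descend [4, 10]
      N4 x:[22,36] y:[58/3,22] z:[18,27] -> hit [22,22] leaf, test {P12@t=22, P13(miss)}
      N10 x:[16,24] y:[19,70/3] z:[32,37] -> miss, prune

9 AABB tests over nodes [0, 7, 6, 13, 16, 2, 5, 4, 10]; 1 leaf entered; closest P12.

== RESULT ==
9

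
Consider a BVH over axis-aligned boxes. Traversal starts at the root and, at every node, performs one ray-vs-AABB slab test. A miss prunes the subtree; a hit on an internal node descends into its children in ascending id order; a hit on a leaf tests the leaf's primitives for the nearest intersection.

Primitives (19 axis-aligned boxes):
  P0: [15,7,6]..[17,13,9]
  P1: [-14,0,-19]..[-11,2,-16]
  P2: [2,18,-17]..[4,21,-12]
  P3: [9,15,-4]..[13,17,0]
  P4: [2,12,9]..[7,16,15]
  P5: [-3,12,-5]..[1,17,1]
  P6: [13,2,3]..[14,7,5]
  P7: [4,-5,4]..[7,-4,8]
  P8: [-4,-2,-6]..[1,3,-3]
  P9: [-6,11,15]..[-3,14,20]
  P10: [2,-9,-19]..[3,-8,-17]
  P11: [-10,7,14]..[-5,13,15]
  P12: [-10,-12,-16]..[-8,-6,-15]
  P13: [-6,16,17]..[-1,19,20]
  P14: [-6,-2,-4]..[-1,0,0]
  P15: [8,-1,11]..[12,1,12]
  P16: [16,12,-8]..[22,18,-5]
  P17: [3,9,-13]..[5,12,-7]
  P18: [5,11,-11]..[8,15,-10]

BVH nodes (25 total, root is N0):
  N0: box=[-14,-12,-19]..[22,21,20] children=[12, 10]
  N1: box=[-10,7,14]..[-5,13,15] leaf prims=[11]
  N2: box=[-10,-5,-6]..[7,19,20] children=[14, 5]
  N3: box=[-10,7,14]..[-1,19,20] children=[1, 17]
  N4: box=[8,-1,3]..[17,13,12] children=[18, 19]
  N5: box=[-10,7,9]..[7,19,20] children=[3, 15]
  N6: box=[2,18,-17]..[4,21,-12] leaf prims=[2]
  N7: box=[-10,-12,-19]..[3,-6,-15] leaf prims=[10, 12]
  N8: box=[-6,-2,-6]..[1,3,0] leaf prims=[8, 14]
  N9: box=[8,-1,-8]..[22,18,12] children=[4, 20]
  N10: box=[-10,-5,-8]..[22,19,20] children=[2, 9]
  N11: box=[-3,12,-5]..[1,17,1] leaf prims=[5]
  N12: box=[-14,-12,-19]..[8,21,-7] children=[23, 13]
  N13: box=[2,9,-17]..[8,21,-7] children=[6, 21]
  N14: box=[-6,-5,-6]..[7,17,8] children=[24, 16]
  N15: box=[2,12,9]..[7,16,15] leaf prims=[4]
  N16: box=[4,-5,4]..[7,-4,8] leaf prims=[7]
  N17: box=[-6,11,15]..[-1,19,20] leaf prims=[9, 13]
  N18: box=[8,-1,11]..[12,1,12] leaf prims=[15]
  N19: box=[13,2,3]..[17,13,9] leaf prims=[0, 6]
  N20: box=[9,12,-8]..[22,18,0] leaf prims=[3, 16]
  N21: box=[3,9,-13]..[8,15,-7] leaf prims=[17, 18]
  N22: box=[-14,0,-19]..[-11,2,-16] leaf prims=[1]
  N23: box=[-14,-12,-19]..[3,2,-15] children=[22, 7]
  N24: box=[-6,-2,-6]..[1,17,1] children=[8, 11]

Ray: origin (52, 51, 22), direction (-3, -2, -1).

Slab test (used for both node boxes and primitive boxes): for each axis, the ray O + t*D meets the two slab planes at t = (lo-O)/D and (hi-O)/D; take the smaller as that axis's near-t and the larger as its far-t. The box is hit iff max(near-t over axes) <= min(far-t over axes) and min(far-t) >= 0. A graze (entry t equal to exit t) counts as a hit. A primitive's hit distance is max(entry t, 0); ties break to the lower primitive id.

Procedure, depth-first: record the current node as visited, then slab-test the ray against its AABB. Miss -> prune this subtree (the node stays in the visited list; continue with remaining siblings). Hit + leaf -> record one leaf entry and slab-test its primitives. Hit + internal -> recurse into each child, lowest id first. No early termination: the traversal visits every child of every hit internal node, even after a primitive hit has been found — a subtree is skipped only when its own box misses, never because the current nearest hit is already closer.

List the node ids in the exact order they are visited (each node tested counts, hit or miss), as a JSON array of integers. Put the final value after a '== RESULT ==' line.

Walk:
N0 x:[10,22] y:[15,63/2] z:[2,41] -> hit [15,22], descend [10, 12]
  N10 x:[10,62/3] y:[16,28] z:[2,30] -> hit [16,62/3], descend [2, 9]
    N2 x:[15,62/3] y:[16,28] z:[2,28] -> hit [16,62/3], descend [5, 14]
      N5 x:[15,62/3] y:[16,22] z:[2,13] -> miss, prune
      N14 x:[15,58/3] y:[17,28] z:[14,28] -> hit [17,58/3], descend [16, 24]
        N16 x:[15,16] y:[55/2,28] z:[14,18] -> miss, prune
        N24 x:[17,58/3] y:[17,53/2] z:[21,28] -> miss, prune
    N9 x:[10,44/3] y:[33/2,26] z:[10,30] -> miss, prune
  N12 x:[44/3,22] y:[15,63/2] z:[29,41] -> miss, prune

Visited [0, 10, 2, 5, 14, 16, 24, 9, 12]. Tests: 9 box, 0 leaf. Nearest: miss.

== RESULT ==
[0, 10, 2, 5, 14, 16, 24, 9, 12]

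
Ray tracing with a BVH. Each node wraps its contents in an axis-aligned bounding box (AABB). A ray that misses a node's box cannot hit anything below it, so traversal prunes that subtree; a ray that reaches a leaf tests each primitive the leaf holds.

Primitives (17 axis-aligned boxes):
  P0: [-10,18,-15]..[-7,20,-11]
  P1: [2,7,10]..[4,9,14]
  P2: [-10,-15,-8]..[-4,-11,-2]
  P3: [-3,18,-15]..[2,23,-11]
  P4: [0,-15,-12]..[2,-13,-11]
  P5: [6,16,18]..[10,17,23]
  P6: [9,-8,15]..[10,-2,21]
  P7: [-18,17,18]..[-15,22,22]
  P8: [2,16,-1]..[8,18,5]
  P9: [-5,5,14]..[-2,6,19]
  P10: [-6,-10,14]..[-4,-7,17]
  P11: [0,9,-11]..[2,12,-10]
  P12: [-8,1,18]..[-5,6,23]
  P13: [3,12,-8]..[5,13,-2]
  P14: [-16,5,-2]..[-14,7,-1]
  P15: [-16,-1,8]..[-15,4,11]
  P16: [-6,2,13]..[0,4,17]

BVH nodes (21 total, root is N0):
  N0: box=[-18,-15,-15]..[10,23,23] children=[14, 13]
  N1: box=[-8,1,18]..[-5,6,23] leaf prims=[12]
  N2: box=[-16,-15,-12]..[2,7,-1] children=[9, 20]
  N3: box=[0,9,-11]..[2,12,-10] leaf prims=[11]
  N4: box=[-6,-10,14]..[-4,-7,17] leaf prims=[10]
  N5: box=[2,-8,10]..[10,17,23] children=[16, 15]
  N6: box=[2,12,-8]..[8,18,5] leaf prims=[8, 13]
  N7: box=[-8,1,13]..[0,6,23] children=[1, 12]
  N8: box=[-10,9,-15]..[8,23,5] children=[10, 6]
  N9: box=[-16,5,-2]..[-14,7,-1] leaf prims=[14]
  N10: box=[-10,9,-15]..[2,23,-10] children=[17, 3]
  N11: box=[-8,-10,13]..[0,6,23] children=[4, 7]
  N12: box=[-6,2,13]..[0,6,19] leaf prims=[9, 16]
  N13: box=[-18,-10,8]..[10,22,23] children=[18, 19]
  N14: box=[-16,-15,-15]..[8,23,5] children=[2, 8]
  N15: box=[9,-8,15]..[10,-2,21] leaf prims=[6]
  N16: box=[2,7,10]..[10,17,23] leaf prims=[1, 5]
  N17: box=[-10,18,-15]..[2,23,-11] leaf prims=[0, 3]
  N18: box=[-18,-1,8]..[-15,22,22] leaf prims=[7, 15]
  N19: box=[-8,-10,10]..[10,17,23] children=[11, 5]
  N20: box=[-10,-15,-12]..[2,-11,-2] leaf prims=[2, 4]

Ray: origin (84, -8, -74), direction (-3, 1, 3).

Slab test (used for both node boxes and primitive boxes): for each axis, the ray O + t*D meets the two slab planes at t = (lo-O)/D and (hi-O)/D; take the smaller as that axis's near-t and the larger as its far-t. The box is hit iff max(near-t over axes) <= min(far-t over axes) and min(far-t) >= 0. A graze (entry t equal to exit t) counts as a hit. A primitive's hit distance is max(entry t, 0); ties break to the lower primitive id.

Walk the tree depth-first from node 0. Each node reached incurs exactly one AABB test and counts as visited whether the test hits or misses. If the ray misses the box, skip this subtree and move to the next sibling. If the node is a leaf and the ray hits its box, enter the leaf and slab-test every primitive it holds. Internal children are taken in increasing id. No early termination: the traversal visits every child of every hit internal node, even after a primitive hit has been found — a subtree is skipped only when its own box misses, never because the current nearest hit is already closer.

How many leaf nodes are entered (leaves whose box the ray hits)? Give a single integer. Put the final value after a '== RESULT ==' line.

Trace the traversal:
N0 x:[74/3,34] y:[-7,31] z:[59/3,97/3] -> hit [74/3,31], descend [13, 14]
  N13 x:[74/3,34] y:[-2,30] z:[82/3,97/3] -> hit [82/3,30], descend [18, 19]
    N18 x:[33,34] y:[7,30] z:[82/3,32] -> miss, prune
    N19 x:[74/3,92/3] y:[-2,25] z:[28,97/3] -> miss, prune
  N14 x:[76/3,100/3] y:[-7,31] z:[59/3,79/3] -> hit [76/3,79/3], descend [2, 8]
    N2 x:[82/3,100/3] y:[-7,15] z:[62/3,73/3] -> miss, prune
    N8 x:[76/3,94/3] y:[17,31] z:[59/3,79/3] -> hit [76/3,79/3], descend [6, 10]
      N6 x:[76/3,82/3] y:[20,26] z:[22,79/3] -> hit [76/3,26] leaf, test {P8@t=76/3, P13(miss)}
      N10 x:[82/3,94/3] y:[17,31] z:[59/3,64/3] -> miss, prune

Summary -> nodes [0, 13, 18, 19, 14, 2, 8, 6, 10]; box-tests=9; leaf-entries=1; first=P8

== RESULT ==
1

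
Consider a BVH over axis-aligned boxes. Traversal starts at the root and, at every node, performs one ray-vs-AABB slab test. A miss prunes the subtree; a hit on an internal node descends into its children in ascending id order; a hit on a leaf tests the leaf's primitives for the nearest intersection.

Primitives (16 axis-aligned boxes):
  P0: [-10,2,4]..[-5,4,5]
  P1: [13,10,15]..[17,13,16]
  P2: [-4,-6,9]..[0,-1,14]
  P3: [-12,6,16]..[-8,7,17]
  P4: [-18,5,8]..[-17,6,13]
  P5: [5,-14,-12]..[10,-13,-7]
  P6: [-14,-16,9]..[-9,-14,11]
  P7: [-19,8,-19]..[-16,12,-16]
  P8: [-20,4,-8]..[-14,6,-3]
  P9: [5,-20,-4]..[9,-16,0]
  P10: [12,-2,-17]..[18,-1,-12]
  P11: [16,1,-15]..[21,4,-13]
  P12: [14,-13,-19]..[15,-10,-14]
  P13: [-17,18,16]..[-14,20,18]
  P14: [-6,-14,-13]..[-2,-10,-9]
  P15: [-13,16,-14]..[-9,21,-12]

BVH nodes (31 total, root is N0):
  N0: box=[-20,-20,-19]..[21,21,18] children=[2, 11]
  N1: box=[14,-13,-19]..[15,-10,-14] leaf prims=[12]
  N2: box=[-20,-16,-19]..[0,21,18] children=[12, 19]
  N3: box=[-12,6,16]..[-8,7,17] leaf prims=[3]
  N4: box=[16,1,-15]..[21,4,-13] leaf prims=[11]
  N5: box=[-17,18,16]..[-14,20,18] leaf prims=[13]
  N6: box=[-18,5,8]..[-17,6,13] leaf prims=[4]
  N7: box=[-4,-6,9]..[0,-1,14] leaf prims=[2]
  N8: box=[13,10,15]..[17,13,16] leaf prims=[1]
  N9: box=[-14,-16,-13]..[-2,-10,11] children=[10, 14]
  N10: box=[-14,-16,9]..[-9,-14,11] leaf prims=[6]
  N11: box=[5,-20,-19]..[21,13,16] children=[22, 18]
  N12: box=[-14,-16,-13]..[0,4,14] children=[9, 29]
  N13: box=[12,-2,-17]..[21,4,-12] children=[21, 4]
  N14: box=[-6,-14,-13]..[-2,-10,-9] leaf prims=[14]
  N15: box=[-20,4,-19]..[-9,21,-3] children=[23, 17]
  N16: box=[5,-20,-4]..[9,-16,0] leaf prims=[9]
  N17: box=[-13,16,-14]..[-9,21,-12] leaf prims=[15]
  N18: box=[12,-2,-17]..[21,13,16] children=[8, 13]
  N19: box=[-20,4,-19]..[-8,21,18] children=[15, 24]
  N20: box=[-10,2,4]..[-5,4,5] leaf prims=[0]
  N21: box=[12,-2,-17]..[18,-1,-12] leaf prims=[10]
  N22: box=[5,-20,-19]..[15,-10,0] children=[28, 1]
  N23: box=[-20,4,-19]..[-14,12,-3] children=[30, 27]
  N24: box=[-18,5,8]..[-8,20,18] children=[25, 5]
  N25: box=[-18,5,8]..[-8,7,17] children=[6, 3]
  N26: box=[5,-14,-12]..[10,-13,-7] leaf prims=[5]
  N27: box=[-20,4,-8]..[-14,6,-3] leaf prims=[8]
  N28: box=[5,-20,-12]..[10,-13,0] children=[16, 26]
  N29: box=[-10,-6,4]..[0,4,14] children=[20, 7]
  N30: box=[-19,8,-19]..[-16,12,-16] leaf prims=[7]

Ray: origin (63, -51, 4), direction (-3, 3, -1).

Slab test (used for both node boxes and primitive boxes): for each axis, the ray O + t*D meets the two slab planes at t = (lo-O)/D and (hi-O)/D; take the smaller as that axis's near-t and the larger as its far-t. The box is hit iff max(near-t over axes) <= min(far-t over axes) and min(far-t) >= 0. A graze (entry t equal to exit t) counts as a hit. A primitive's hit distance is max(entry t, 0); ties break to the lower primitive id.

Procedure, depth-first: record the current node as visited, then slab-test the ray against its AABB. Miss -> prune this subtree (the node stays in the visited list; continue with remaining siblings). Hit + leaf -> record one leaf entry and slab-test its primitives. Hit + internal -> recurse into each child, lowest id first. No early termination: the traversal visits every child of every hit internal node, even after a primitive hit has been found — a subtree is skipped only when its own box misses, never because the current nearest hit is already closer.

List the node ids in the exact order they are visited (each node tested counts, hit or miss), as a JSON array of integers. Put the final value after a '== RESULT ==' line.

Traverse from the root:
N0 x:[14,83/3] y:[31/3,24] z:[-14,23] -> hit [14,23], descend [2, 11]
  N2 x:[21,83/3] y:[35/3,24] z:[-14,23] -> hit [21,23], descend [12, 19]
    N12 x:[21,77/3] y:[35/3,55/3] z:[-10,17] -> miss, prune
    N19 x:[71/3,83/3] y:[55/3,24] z:[-14,23] -> miss, prune
  N11 x:[14,58/3] y:[31/3,64/3] z:[-12,23] -> hit [14,58/3], descend [18, 22]
    N18 x:[14,17] y:[49/3,64/3] z:[-12,21] -> hit [49/3,17], descend [8, 13]
      N8 x:[46/3,50/3] y:[61/3,64/3] z:[-12,-11] -> miss, prune
      N13 x:[14,17] y:[49/3,55/3] z:[16,21] -> hit [49/3,17], descend [4, 21]
        N4 x:[14,47/3] y:[52/3,55/3] z:[17,19] -> miss, prune
        N21 x:[15,17] y:[49/3,50/3] z:[16,21] -> hit [49/3,50/3] leaf, test {P10@t=49/3}
    N22 x:[16,58/3] y:[31/3,41/3] z:[4,23] -> miss, prune

11 AABB tests over nodes [0, 2, 12, 19, 11, 18, 8, 13, 4, 21, 22]; 1 leaf entered; closest P10.

== RESULT ==
[0, 2, 12, 19, 11, 18, 8, 13, 4, 21, 22]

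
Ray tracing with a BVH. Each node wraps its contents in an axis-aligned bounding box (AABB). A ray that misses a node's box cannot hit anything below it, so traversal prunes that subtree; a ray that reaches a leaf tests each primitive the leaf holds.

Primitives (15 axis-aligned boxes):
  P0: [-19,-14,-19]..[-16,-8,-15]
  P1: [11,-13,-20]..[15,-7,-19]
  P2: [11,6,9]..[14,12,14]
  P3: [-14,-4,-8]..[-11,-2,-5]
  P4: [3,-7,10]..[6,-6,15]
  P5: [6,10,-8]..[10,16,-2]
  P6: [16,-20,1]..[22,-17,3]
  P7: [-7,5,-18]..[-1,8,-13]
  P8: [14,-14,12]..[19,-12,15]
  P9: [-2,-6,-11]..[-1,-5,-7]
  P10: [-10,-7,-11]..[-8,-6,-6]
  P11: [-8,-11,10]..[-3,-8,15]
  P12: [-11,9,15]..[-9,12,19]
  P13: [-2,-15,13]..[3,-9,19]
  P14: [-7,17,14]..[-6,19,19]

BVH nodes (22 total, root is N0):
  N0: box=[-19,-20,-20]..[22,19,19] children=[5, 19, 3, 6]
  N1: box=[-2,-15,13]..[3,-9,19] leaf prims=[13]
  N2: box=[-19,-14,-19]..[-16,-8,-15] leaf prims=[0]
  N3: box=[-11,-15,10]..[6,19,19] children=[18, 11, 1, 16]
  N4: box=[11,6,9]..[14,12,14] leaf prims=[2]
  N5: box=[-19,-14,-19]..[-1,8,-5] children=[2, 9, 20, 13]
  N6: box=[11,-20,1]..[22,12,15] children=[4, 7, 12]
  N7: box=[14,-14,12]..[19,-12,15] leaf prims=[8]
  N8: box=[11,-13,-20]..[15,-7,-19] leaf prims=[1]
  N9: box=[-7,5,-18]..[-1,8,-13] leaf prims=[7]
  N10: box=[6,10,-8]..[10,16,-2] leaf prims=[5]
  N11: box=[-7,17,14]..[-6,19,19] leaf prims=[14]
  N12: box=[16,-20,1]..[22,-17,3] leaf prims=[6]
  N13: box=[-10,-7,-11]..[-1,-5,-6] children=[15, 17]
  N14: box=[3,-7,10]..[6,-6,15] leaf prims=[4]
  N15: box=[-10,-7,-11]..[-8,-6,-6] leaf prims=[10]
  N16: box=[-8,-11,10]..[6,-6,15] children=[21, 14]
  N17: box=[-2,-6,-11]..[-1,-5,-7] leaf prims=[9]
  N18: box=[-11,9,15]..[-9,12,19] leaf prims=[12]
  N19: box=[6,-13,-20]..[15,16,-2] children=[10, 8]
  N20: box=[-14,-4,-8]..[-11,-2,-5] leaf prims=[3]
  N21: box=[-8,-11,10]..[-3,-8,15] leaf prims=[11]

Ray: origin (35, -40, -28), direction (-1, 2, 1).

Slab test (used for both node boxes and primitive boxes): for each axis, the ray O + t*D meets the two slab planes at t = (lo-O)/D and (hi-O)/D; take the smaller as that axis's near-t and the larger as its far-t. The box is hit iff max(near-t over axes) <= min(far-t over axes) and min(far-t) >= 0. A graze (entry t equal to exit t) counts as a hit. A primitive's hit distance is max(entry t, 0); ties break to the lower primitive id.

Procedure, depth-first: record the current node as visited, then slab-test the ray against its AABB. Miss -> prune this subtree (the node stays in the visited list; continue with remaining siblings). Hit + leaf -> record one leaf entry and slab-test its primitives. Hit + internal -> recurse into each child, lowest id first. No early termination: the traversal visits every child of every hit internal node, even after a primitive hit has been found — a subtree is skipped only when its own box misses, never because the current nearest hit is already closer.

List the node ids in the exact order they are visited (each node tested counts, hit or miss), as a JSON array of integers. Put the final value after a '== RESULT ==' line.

Walk:
N0 x:[13,54] y:[10,59/2] z:[8,47] -> hit [13,59/2], descend [3, 5, 6, 19]
  N3 x:[29,46] y:[25/2,59/2] z:[38,47] -> miss, prune
  N5 x:[36,54] y:[13,24] z:[9,23] -> miss, prune
  N6 x:[13,24] y:[10,26] z:[29,43] -> miss, prune
  N19 x:[20,29] y:[27/2,28] z:[8,26] -> hit [20,26], descend [8, 10]
    N8 x:[20,24] y:[27/2,33/2] z:[8,9] -> miss, prune
    N10 x:[25,29] y:[25,28] z:[20,26] -> hit [25,26] leaf, test {P5@t=25}

order=[0, 3, 5, 6, 19, 8, 10]  |boxes|=7  |leaves|=1  hit=P5

== RESULT ==
[0, 3, 5, 6, 19, 8, 10]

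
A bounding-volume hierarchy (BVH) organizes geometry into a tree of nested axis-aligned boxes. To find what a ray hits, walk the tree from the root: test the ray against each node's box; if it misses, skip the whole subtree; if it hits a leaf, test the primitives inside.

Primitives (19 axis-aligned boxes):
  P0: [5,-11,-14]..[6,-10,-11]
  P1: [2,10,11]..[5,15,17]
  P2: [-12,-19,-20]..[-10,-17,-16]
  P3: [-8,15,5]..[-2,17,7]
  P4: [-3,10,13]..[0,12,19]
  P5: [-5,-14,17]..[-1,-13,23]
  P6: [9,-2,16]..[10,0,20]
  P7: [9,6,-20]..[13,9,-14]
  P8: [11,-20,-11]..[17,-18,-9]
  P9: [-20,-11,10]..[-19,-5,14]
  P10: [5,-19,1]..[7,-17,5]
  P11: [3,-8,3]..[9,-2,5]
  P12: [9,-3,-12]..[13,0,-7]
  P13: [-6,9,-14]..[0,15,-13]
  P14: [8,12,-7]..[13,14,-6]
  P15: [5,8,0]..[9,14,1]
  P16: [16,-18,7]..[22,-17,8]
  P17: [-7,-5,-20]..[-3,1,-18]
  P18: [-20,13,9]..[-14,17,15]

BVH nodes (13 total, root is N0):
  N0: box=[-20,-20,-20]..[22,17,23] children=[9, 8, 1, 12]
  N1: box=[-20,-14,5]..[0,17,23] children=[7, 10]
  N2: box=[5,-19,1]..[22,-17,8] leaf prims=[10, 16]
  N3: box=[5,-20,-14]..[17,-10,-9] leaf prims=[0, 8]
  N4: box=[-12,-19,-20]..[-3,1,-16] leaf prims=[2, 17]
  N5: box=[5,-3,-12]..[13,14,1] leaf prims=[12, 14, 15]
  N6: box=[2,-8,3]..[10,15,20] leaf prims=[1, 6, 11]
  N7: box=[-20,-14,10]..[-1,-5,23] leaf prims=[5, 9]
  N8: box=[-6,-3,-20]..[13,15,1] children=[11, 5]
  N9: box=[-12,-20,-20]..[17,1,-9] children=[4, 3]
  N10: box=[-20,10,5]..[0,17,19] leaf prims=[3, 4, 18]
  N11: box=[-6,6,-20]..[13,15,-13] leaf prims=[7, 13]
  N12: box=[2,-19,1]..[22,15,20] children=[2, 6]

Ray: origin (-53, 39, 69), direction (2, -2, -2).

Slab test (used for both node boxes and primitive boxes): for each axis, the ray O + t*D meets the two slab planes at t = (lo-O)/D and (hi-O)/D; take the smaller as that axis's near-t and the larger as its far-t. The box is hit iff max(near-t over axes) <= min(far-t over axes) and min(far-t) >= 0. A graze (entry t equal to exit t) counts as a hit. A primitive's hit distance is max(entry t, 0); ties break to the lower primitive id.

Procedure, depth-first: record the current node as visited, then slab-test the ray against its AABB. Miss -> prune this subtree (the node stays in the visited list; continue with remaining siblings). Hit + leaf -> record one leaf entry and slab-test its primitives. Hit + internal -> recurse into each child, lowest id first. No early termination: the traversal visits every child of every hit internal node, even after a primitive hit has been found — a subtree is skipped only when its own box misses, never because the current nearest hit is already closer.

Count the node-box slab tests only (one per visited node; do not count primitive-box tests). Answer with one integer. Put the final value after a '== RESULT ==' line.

Trace the traversal:
N0 x:[33/2,75/2] y:[11,59/2] z:[23,89/2] -> hit [23,59/2], descend [1, 8, 9, 12]
  N1 x:[33/2,53/2] y:[11,53/2] z:[23,32] -> hit [23,53/2], descend [7, 10]
    N7 x:[33/2,26] y:[22,53/2] z:[23,59/2] -> hit [23,26] leaf, test {P5@t=26, P9(miss)}
    N10 x:[33/2,53/2] y:[11,29/2] z:[25,32] -> miss, prune
  N8 x:[47/2,33] y:[12,21] z:[34,89/2] -> miss, prune
  N9 x:[41/2,35] y:[19,59/2] z:[39,89/2] -> miss, prune
  N12 x:[55/2,75/2] y:[12,29] z:[49/2,34] -> hit [55/2,29], descend [2, 6]
    N2 x:[29,75/2] y:[28,29] z:[61/2,34] -> miss, prune
    N6 x:[55/2,63/2] y:[12,47/2] z:[49/2,33] -> miss, prune

9 AABB tests over nodes [0, 1, 7, 10, 8, 9, 12, 2, 6]; 1 leaf entered; closest P5.

== RESULT ==
9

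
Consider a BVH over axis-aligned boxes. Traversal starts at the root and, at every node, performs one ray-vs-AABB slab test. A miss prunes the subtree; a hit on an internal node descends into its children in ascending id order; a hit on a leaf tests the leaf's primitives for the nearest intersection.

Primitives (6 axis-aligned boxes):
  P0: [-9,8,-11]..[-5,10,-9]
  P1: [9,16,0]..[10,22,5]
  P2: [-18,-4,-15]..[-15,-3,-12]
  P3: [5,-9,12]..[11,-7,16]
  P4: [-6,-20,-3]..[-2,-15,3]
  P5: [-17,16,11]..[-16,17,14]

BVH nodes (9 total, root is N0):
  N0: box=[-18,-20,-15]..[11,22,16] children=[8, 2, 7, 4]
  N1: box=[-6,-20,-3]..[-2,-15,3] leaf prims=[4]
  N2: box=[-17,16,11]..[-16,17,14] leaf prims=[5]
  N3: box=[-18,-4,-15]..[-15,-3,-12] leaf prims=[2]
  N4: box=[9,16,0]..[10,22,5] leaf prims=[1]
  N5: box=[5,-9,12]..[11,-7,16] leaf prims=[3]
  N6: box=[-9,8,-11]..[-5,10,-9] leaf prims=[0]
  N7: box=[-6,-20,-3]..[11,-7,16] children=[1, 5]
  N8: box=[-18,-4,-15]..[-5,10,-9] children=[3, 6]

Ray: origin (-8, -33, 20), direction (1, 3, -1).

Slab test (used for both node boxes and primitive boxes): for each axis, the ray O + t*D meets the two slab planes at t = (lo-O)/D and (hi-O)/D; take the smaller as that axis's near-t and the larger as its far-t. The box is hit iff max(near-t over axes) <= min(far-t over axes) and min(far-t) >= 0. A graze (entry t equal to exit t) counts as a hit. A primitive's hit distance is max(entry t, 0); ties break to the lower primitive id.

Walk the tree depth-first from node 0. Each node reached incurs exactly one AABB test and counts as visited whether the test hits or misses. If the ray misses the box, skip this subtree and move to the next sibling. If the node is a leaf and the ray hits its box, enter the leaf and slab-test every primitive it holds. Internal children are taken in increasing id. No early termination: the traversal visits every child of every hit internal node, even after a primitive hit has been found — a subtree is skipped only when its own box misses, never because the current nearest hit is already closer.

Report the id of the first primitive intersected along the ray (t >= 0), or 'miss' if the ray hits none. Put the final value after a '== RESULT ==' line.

Walk:
N0 x:[-10,19] y:[13/3,55/3] z:[4,35] -> hit [13/3,55/3], descend [2, 4, 7, 8]
  N2 x:[-9,-8] y:[49/3,50/3] z:[6,9] -> miss, prune
  N4 x:[17,18] y:[49/3,55/3] z:[15,20] -> hit [17,18] leaf, test {P1@t=17}
  N7 x:[2,19] y:[13/3,26/3] z:[4,23] -> hit [13/3,26/3], descend [1, 5]
    N1 x:[2,6] y:[13/3,6] z:[17,23] -> miss, prune
    N5 x:[13,19] y:[8,26/3] z:[4,8] -> miss, prune
  N8 x:[-10,3] y:[29/3,43/3] z:[29,35] -> miss, prune

7 AABB tests over nodes [0, 2, 4, 7, 1, 5, 8]; 1 leaf entered; closest P1.

== RESULT ==
1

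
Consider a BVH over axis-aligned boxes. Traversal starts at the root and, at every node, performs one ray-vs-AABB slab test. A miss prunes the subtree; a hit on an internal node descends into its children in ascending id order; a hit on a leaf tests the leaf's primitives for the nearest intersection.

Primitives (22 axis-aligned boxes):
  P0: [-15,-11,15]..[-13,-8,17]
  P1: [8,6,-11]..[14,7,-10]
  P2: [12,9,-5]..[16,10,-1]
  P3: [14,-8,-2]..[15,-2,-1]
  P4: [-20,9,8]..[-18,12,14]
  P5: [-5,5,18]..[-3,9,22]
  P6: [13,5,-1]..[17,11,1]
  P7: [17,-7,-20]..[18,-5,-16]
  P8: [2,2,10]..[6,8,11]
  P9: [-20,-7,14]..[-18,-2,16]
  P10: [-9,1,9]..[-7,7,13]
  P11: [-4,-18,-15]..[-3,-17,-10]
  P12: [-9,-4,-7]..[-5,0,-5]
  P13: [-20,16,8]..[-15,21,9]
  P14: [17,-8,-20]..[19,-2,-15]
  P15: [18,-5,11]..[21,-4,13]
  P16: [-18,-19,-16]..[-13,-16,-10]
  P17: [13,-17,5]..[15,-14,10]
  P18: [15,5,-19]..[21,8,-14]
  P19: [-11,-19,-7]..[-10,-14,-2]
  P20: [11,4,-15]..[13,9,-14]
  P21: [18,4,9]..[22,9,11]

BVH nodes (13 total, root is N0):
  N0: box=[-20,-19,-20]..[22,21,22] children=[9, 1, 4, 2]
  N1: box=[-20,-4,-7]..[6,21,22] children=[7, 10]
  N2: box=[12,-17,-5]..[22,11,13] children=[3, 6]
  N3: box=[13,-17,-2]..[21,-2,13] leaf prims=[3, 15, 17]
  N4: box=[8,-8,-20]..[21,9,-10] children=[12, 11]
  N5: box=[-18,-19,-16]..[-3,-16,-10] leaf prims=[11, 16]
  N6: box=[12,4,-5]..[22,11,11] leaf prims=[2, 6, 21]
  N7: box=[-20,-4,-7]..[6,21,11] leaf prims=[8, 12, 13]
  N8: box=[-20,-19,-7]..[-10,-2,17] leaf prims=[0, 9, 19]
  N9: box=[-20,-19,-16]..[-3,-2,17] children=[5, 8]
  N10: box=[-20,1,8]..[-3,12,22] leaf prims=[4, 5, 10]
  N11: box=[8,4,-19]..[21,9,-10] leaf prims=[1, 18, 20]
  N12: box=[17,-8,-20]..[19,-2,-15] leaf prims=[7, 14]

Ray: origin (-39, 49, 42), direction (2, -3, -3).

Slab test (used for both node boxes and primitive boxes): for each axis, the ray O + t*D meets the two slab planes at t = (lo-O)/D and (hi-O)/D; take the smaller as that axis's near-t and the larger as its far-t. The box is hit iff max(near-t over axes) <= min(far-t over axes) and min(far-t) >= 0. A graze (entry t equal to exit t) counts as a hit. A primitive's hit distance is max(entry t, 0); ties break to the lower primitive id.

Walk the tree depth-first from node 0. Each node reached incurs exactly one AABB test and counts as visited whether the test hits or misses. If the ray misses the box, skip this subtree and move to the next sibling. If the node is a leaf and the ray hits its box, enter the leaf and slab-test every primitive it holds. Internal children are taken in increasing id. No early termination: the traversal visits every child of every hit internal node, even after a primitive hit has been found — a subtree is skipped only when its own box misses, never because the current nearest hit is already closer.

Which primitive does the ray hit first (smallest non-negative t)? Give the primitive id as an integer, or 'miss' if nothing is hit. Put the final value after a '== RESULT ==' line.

Trace the traversal:
N0 x:[19/2,61/2] y:[28/3,68/3] z:[20/3,62/3] -> hit [19/2,62/3], descend [1, 2, 4, 9]
  N1 x:[19/2,45/2] y:[28/3,53/3] z:[20/3,49/3] -> hit [19/2,49/3], descend [7, 10]
    N7 x:[19/2,45/2] y:[28/3,53/3] z:[31/3,49/3] -> hit [31/3,49/3] leaf, test {P8(miss), P12@t=49/3, P13@t=11}
    N10 x:[19/2,18] y:[37/3,16] z:[20/3,34/3] -> miss, prune
  N2 x:[51/2,61/2] y:[38/3,22] z:[29/3,47/3] -> miss, prune
  N4 x:[47/2,30] y:[40/3,19] z:[52/3,62/3] -> miss, prune
  N9 x:[19/2,18] y:[17,68/3] z:[25/3,58/3] -> hit [17,18], descend [5, 8]
    N5 x:[21/2,18] y:[65/3,68/3] z:[52/3,58/3] -> miss, prune
    N8 x:[19/2,29/2] y:[17,68/3] z:[25/3,49/3] -> miss, prune

order=[0, 1, 7, 10, 2, 4, 9, 5, 8]  |boxes|=9  |leaves|=1  hit=P13

== RESULT ==
13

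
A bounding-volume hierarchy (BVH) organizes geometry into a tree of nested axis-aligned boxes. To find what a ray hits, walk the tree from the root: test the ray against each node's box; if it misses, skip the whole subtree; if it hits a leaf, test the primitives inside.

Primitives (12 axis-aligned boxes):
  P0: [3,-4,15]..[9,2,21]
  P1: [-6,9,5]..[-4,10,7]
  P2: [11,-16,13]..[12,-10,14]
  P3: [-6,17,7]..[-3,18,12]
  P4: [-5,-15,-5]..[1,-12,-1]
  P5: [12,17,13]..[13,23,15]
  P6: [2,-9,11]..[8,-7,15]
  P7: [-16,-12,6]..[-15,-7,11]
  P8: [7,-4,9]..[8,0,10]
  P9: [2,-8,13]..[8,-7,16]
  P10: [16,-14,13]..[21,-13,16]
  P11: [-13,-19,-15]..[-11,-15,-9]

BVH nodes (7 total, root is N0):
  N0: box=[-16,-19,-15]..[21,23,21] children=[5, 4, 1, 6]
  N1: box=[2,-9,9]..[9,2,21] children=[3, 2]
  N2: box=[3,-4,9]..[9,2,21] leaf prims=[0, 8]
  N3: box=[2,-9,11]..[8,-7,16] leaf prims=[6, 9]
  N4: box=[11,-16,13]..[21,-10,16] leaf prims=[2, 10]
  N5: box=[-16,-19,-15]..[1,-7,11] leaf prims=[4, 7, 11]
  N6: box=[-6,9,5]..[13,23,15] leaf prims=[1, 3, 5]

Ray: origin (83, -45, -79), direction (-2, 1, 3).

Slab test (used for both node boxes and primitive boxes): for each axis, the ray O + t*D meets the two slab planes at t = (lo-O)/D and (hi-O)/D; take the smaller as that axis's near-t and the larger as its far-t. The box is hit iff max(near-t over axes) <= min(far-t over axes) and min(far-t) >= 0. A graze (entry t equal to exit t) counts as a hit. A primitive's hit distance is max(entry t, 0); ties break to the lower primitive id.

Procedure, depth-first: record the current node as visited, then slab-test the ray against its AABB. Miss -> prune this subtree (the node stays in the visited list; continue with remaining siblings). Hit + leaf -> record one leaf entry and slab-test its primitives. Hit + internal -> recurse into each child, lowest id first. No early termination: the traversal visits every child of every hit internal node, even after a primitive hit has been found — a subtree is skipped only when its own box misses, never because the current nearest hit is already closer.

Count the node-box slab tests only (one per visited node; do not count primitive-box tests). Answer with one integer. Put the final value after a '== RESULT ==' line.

Trace the traversal:
N0 x:[31,99/2] y:[26,68] z:[64/3,100/3] -> hit [31,100/3], descend [1, 4, 5, 6]
  N1 x:[37,81/2] y:[36,47] z:[88/3,100/3] -> miss, prune
  N4 x:[31,36] y:[29,35] z:[92/3,95/3] -> hit [31,95/3] leaf, test {P2(miss), P10@t=31}
  N5 x:[41,99/2] y:[26,38] z:[64/3,30] -> miss, prune
  N6 x:[35,89/2] y:[54,68] z:[28,94/3] -> miss, prune

5 AABB tests over nodes [0, 1, 4, 5, 6]; 1 leaf entered; closest P10.

== RESULT ==
5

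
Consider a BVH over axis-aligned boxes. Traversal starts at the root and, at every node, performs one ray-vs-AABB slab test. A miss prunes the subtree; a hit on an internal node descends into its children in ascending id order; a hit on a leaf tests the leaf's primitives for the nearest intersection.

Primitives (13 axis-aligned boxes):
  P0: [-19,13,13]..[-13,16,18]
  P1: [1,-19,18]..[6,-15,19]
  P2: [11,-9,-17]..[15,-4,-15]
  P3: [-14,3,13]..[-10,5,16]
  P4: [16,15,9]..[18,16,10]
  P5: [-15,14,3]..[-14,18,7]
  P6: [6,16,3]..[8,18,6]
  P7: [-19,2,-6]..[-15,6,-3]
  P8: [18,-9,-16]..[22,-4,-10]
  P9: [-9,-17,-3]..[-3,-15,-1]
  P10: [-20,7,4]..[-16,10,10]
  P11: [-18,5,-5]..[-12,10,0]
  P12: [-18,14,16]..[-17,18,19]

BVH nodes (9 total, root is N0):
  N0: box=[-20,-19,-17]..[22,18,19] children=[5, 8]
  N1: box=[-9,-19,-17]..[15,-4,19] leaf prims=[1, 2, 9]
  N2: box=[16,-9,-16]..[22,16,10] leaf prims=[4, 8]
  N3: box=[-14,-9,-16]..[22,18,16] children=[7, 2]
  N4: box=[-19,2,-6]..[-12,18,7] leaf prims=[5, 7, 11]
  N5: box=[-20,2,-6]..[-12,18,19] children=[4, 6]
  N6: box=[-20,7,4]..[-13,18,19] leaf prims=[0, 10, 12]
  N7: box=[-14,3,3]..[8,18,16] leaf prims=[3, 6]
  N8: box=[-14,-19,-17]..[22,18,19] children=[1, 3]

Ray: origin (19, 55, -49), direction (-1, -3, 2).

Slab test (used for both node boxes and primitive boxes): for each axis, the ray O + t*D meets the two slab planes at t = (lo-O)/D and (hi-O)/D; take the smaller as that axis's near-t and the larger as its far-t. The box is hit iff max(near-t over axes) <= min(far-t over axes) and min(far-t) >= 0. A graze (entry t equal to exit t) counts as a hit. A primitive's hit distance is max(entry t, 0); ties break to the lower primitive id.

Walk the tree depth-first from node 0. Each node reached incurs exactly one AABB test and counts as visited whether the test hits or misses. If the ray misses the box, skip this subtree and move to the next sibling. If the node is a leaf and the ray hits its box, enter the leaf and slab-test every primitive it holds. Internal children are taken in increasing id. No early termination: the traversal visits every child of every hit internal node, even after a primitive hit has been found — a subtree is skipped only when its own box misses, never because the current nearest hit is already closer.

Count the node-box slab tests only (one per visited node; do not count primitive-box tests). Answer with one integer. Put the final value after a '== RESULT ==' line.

Traverse from the root:
N0 x:[-3,39] y:[37/3,74/3] z:[16,34] -> hit [16,74/3], descend [5, 8]
  N5 x:[31,39] y:[37/3,53/3] z:[43/2,34] -> miss, prune
  N8 x:[-3,33] y:[37/3,74/3] z:[16,34] -> hit [16,74/3], descend [1, 3]
    N1 x:[4,28] y:[59/3,74/3] z:[16,34] -> hit [59/3,74/3] leaf, test {P1(miss), P2(miss), P9@t=70/3}
    N3 x:[-3,33] y:[37/3,64/3] z:[33/2,65/2] -> hit [33/2,64/3], descend [2, 7]
      N2 x:[-3,3] y:[13,64/3] z:[33/2,59/2] -> miss, prune
      N7 x:[11,33] y:[37/3,52/3] z:[26,65/2] -> miss, prune

7 AABB tests over nodes [0, 5, 8, 1, 3, 2, 7]; 1 leaf entered; closest P9.

== RESULT ==
7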